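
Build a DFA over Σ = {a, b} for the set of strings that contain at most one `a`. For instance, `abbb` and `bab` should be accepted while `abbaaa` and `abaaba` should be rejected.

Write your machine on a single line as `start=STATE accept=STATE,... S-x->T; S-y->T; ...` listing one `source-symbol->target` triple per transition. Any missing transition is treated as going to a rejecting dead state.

Only the number of `a`s matters, and only up to 2. Make a chain S0 → S1 → S2 advanced by each `a` (with S2 absorbing); every other symbol self-loops. The accepting set is {S0, S1}.
3 states suffice.
        a   b  
>* S0   S1  S0 
 * S1   S2  S1 
   S2   S2  S2 
(> = start, * = accepting)

start=S0; accept=S0,S1; S0-a->S1; S0-b->S0; S1-a->S2; S1-b->S1; S2-a->S2; S2-b->S2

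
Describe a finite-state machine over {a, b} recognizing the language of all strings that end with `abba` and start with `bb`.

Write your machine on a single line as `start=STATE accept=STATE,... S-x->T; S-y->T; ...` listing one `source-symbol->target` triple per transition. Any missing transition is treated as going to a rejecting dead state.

Build one automaton per condition and run them in lockstep. The first has 5 states tracking how much of the suffix `abba` has currently been matched; the second has 4 states tracking whether the input so far still matches the prefix `bb`. A product state is a pair (one from each), accepting exactly when both do.
With 12 states:
          a    b  
>  q0     q1   q2 
   q1     q1   q3 
   q2     q1   q4 
   q3     q1   q5 
   q4     q6   q4 
   q5     q7   q8 
   q6     q6   q9 
   q7     q1   q3 
   q8     q1   q8 
   q9     q6  q10 
   q10   q11   q4 
 * q11    q6   q9 
(> = start, * = accepting)

start=q0; accept=q11; q0-a->q1; q0-b->q2; q1-a->q1; q1-b->q3; q2-a->q1; q2-b->q4; q3-a->q1; q3-b->q5; q4-a->q6; q4-b->q4; q5-a->q7; q5-b->q8; q6-a->q6; q6-b->q9; q7-a->q1; q7-b->q3; q8-a->q1; q8-b->q8; q9-a->q6; q9-b->q10; q10-a->q11; q10-b->q4; q11-a->q6; q11-b->q9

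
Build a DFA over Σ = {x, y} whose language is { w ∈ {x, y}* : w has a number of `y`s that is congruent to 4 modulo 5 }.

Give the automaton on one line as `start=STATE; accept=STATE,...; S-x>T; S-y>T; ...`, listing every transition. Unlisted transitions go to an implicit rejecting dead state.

The only thing that matters is how many `y`s have appeared, reduced mod 5. Use one state per residue: S0 for 0, …, S4 for 4. Reading `y` moves to the next residue; anything else stays put. S4 is accepting.
        x   y  
>  S0   S0  S1 
   S1   S1  S2 
   S2   S2  S3 
   S3   S3  S4 
 * S4   S4  S0 
(> = start, * = accepting)

start=S0; accept=S4; S0-x>S0; S0-y>S1; S1-x>S1; S1-y>S2; S2-x>S2; S2-y>S3; S3-x>S3; S3-y>S4; S4-x>S4; S4-y>S0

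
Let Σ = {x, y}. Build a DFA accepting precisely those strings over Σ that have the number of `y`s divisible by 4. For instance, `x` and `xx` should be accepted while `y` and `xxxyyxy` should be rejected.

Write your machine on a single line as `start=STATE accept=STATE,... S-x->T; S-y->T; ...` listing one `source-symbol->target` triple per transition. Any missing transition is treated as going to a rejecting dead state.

start=s0; accept=s0; s0-x->s0; s0-y->s1; s1-x->s1; s1-y->s2; s2-x->s2; s2-y->s3; s3-x->s3; s3-y->s0

Keep the running count of `y`s modulo 4: each `y` advances along the cycle s0 → s1 → s2 → s3 → s0 while other symbols loop. Accept at s0.
A 4-state machine:
        x   y  
>* s0   s0  s1 
   s1   s1  s2 
   s2   s2  s3 
   s3   s3  s0 
(> = start, * = accepting)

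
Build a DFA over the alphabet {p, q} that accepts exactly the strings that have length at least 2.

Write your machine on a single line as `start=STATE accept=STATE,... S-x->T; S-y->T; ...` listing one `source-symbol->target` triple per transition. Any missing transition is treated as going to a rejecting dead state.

Count input length up to 3: every symbol moves from s0 toward s3, which means 'more than 2' and absorbs. Accept from {s2, s3}.
With 4 states:
        p   q  
>  s0   s1  s1 
   s1   s2  s2 
 * s2   s3  s3 
 * s3   s3  s3 
(> = start, * = accepting)

start=s0; accept=s2,s3; s0-p->s1; s0-q->s1; s1-p->s2; s1-q->s2; s2-p->s3; s2-q->s3; s3-p->s3; s3-q->s3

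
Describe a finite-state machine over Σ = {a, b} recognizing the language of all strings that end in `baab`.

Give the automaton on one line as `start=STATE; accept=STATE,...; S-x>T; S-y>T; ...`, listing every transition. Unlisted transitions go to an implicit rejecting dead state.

start=S0; accept=S4; S0-a>S0; S0-b>S1; S1-a>S2; S1-b>S1; S2-a>S3; S2-b>S1; S3-a>S0; S3-b>S4; S4-a>S2; S4-b>S1

Let each state record the length of the longest suffix of the input read so far that is also a prefix of `baab`. S1 means the last symbol is `b`; S2 means the last 2 symbols are `ba`; S3 means the last 3 symbols are `baa`; S4 means the last 4 symbols are `baab`. Accept only at S4, where the string currently ends in `baab`.
        a   b  
>  S0   S0  S1 
   S1   S2  S1 
   S2   S3  S1 
   S3   S0  S4 
 * S4   S2  S1 
(> = start, * = accepting)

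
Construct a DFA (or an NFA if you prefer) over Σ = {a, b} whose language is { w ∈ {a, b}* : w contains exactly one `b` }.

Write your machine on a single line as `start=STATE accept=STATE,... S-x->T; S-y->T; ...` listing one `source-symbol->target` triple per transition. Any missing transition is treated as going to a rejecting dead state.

Only the number of `b`s matters, and only up to 2. Make a chain q0 → q1 → q2 advanced by each `b` (with q2 absorbing); every other symbol self-loops. The accepting set is {q1}.
3 states suffice.
        a   b  
>  q0   q0  q1 
 * q1   q1  q2 
   q2   q2  q2 
(> = start, * = accepting)

start=q0; accept=q1; q0-a->q0; q0-b->q1; q1-a->q1; q1-b->q2; q2-a->q2; q2-b->q2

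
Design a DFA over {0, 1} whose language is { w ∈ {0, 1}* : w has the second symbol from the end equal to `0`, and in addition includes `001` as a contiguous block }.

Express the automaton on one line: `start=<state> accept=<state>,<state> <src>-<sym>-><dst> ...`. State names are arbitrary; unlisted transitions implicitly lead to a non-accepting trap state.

start=q0 accept=q7,q10 q0-0->q1 q0-1->q2 q1-0->q3 q1-1->q4 q2-0->q5 q2-1->q6 q3-0->q3 q3-1->q7 q4-0->q5 q4-1->q6 q5-0->q3 q5-1->q4 q6-0->q5 q6-1->q6 q7-0->q8 q7-1->q9 q8-0->q10 q8-1->q7 q9-0->q8 q9-1->q9 q10-0->q10 q10-1->q7

Build one automaton per condition and run them in lockstep. One (7 states) tracks the last 2 symbols read; the other (4 states) tracks whether and how much of `001` has been seen. Each combined state is a pair, one component from each; accept when both components accept.
With 11 states:
          0    1  
>  q0     q1   q2 
   q1     q3   q4 
   q2     q5   q6 
   q3     q3   q7 
   q4     q5   q6 
   q5     q3   q4 
   q6     q5   q6 
 * q7     q8   q9 
   q8    q10   q7 
   q9     q8   q9 
 * q10   q10   q7 
(> = start, * = accepting)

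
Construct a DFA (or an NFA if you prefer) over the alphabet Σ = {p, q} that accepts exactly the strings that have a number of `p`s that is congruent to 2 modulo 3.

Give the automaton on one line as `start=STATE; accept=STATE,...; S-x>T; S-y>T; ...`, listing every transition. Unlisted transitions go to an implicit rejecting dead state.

start=A; accept=C; A-p>B; A-q>A; B-p>C; B-q>B; C-p>A; C-q>C

Keep the running count of `p`s modulo 3: each `p` advances along the cycle A → B → C → A while other symbols loop. Accept at C.
With 3 states:
       p  q 
>  A   B  A 
   B   C  B 
 * C   A  C 
(> = start, * = accepting)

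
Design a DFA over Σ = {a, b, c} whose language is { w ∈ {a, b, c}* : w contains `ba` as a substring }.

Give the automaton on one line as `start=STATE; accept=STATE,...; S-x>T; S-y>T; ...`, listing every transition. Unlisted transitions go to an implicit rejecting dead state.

Track how much of `ba` has been matched so far: state q0 is no progress, q2 is the absorbing accept state reached once `ba` has occurred. Intermediate states record partial matches; on a mismatch, fall back to the longest reusable overlap.
With 3 states:
        a   b   c  
>  q0   q0  q1  q0 
   q1   q2  q1  q0 
 * q2   q2  q2  q2 
(> = start, * = accepting)

start=q0; accept=q2; q0-a>q0; q0-b>q1; q0-c>q0; q1-a>q2; q1-b>q1; q1-c>q0; q2-a>q2; q2-b>q2; q2-c>q2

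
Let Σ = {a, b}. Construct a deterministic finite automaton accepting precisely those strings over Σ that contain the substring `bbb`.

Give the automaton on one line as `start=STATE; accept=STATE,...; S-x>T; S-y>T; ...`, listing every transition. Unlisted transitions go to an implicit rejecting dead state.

Track how much of `bbb` has been matched so far: state q0 is no progress, q3 is the absorbing accept state reached once `bbb` has occurred. Intermediate states record partial matches; on a mismatch, fall back to the longest reusable overlap.
4 states suffice.
        a   b  
>  q0   q0  q1 
   q1   q0  q2 
   q2   q0  q3 
 * q3   q3  q3 
(> = start, * = accepting)

start=q0; accept=q3; q0-a>q0; q0-b>q1; q1-a>q0; q1-b>q2; q2-a>q0; q2-b>q3; q3-a>q3; q3-b>q3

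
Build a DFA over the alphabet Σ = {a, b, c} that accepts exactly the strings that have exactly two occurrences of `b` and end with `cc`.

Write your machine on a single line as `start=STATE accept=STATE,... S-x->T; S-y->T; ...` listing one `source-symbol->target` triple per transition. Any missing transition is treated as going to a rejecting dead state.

start=q0; accept=q5; q0-a->q0; q0-b->q1; q0-c->q0; q1-a->q1; q1-b->q2; q1-c->q1; q2-a->q2; q2-b->q3; q2-c->q4; q3-a->q3; q3-b->q3; q3-c->q3; q4-a->q2; q4-b->q3; q4-c->q5; q5-a->q2; q5-b->q3; q5-c->q5

Run two small machines in parallel and take their product. One (4 states) tracks the count of `b`s, saturating at 3; the other (3 states) tracks how much of the suffix `cc` has currently been matched. Each combined state is a pair, one component from each; accept when both components accept. After merging equivalent states the machine shrinks.
With 6 states:
        a   b   c  
>  q0   q0  q1  q0 
   q1   q1  q2  q1 
   q2   q2  q3  q4 
   q3   q3  q3  q3 
   q4   q2  q3  q5 
 * q5   q2  q3  q5 
(> = start, * = accepting)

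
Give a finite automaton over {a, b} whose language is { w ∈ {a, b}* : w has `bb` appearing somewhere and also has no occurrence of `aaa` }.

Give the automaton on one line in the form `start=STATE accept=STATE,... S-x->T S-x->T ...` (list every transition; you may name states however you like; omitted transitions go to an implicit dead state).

start=S0 accept=S4,S6,S8 S0-a->S1 S0-b->S2 S1-a->S3 S1-b->S2 S2-a->S1 S2-b->S4 S3-a->S5 S3-b->S2 S4-a->S6 S4-b->S4 S5-a->S5 S5-b->S7 S6-a->S8 S6-b->S4 S7-a->S5 S7-b->S9 S8-a->S9 S8-b->S4 S9-a->S9 S9-b->S9

Build one automaton per condition and run them in lockstep. One (3 states) tracks whether and how much of `bb` has been seen; the other (4 states) tracks partial matches of the forbidden pattern `aaa`. Each combined state is a pair, one component from each; accept when both components accept.
With 10 states:
        a   b  
>  S0   S1  S2 
   S1   S3  S2 
   S2   S1  S4 
   S3   S5  S2 
 * S4   S6  S4 
   S5   S5  S7 
 * S6   S8  S4 
   S7   S5  S9 
 * S8   S9  S4 
   S9   S9  S9 
(> = start, * = accepting)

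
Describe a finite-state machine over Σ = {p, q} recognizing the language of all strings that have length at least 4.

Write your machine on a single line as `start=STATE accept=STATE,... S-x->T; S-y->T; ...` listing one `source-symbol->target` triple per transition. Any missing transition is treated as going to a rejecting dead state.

start=s0; accept=s4,s5; s0-p->s1; s0-q->s1; s1-p->s2; s1-q->s2; s2-p->s3; s2-q->s3; s3-p->s4; s3-q->s4; s4-p->s5; s4-q->s5; s5-p->s5; s5-q->s5

We only need to distinguish lengths 0, 1, …, 4, and '>4'. Chain s0 → s1 → s2 → s3 → s4 → s5 on every symbol, with s5 looping. Accepting states: {s4, s5}.
        p   q  
>  s0   s1  s1 
   s1   s2  s2 
   s2   s3  s3 
   s3   s4  s4 
 * s4   s5  s5 
 * s5   s5  s5 
(> = start, * = accepting)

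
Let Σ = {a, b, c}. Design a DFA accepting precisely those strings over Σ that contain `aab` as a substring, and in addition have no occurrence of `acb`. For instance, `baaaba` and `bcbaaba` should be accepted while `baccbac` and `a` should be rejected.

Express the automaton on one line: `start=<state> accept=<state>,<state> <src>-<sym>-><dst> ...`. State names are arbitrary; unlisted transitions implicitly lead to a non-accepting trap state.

start=q0 accept=q4,q6,q7 q0-a->q1 q0-b->q0 q0-c->q0 q1-a->q2 q1-b->q0 q1-c->q3 q2-a->q2 q2-b->q4 q2-c->q3 q3-a->q1 q3-b->q5 q3-c->q0 q4-a->q6 q4-b->q4 q4-c->q4 q5-a->q5 q5-b->q5 q5-c->q5 q6-a->q6 q6-b->q4 q6-c->q7 q7-a->q6 q7-b->q5 q7-c->q4

Run two small machines in parallel and take their product. One (4 states) tracks whether and how much of `aab` has been seen; the other (4 states) tracks partial matches of the forbidden pattern `acb`. Each combined state is a pair, one component from each; accept when both components accept. Equivalent product states are then merged.
        a   b   c  
>  q0   q1  q0  q0 
   q1   q2  q0  q3 
   q2   q2  q4  q3 
   q3   q1  q5  q0 
 * q4   q6  q4  q4 
   q5   q5  q5  q5 
 * q6   q6  q4  q7 
 * q7   q6  q5  q4 
(> = start, * = accepting)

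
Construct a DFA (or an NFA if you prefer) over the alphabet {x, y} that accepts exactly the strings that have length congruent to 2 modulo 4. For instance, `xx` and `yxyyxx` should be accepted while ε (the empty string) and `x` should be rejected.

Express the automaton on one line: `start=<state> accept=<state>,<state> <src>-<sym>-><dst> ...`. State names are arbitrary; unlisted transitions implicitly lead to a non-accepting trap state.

Only the length mod 4 matters, so use a 4-cycle: from any state, every input symbol moves to the next state, wrapping q3 back to q0. Mark q2 accepting.
        x   y  
>  q0   q1  q1 
   q1   q2  q2 
 * q2   q3  q3 
   q3   q0  q0 
(> = start, * = accepting)

start=q0 accept=q2 q0-x->q1 q0-y->q1 q1-x->q2 q1-y->q2 q2-x->q3 q2-y->q3 q3-x->q0 q3-y->q0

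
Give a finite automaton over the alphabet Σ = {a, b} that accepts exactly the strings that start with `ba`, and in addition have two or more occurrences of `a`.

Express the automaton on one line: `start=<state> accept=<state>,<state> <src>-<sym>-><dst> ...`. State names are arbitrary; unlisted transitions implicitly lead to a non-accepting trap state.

start=q0 accept=q7,q8 q0-a->q1 q0-b->q2 q1-a->q3 q1-b->q1 q2-a->q4 q2-b->q5 q3-a->q6 q3-b->q3 q4-a->q7 q4-b->q4 q5-a->q1 q5-b->q5 q6-a->q6 q6-b->q6 q7-a->q8 q7-b->q7 q8-a->q8 q8-b->q8

Handle the two conditions separately and then intersect. One (4 states) tracks whether the input so far still matches the prefix `ba`; the other (4 states) tracks the count of `a`s, saturating at 3. Each combined state is a pair, one component from each; accept when both components accept.
9 states suffice.
        a   b  
>  q0   q1  q2 
   q1   q3  q1 
   q2   q4  q5 
   q3   q6  q3 
   q4   q7  q4 
   q5   q1  q5 
   q6   q6  q6 
 * q7   q8  q7 
 * q8   q8  q8 
(> = start, * = accepting)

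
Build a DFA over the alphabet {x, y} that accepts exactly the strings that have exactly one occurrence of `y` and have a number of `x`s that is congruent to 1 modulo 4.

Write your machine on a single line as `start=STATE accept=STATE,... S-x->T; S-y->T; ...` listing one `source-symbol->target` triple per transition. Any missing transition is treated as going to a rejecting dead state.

Run two small machines in parallel and take their product. One (3 states) tracks the count of `y`s, saturating at 2; the other (4 states) tracks the count of `x`s modulo 4. Each combined state is a pair, one component from each; accept when both components accept. After merging equivalent states the machine shrinks.
With 9 states:
        x   y  
>  S0   S1  S2 
   S1   S3  S4 
   S2   S4  S5 
   S3   S6  S7 
 * S4   S7  S5 
   S5   S5  S5 
   S6   S0  S8 
   S7   S8  S5 
   S8   S2  S5 
(> = start, * = accepting)

start=S0; accept=S4; S0-x->S1; S0-y->S2; S1-x->S3; S1-y->S4; S2-x->S4; S2-y->S5; S3-x->S6; S3-y->S7; S4-x->S7; S4-y->S5; S5-x->S5; S5-y->S5; S6-x->S0; S6-y->S8; S7-x->S8; S7-y->S5; S8-x->S2; S8-y->S5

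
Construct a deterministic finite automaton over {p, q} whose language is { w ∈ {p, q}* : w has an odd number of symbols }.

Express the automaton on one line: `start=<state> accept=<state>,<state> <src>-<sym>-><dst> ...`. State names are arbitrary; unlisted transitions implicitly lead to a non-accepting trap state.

start=A accept=B A-p->B A-q->B B-p->A B-q->A

Count input length modulo 2: every symbol advances one step around the cycle A → B → A. Accept at B.
2 states suffice.
       p  q 
>  A   B  B 
 * B   A  A 
(> = start, * = accepting)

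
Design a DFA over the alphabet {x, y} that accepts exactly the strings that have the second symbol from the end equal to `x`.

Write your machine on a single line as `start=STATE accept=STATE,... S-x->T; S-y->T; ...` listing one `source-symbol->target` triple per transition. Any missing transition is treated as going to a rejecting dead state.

start=s0; accept=s3,s4; s0-x->s1; s0-y->s2; s1-x->s3; s1-y->s4; s2-x->s5; s2-y->s6; s3-x->s3; s3-y->s4; s4-x->s5; s4-y->s6; s5-x->s3; s5-y->s4; s6-x->s5; s6-y->s6

A DFA must remember the last 2 symbols (since which symbol is second-to-last isn't known until the input ends). Use one state per possible window of the last ≤2 symbols; accept from those whose window starts with `x`.
With 7 states:
        x   y  
>  s0   s1  s2 
   s1   s3  s4 
   s2   s5  s6 
 * s3   s3  s4 
 * s4   s5  s6 
   s5   s3  s4 
   s6   s5  s6 
(> = start, * = accepting)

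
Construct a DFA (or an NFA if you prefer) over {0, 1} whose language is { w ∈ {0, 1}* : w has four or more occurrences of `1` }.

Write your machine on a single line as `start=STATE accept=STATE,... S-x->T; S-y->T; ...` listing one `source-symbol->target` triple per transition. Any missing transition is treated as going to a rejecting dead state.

start=S0; accept=S4,S5; S0-0->S0; S0-1->S1; S1-0->S1; S1-1->S2; S2-0->S2; S2-1->S3; S3-0->S3; S3-1->S4; S4-0->S4; S4-1->S5; S5-0->S5; S5-1->S5

Count `1`s, saturating at 5: states S0 through S4 mean 0 through 4 `1`s seen; S5 means more than 4. Each `1` increments (capped at S5); other symbols loop. Accept from {S4, S5}.
A 6-state machine:
        0   1  
>  S0   S0  S1 
   S1   S1  S2 
   S2   S2  S3 
   S3   S3  S4 
 * S4   S4  S5 
 * S5   S5  S5 
(> = start, * = accepting)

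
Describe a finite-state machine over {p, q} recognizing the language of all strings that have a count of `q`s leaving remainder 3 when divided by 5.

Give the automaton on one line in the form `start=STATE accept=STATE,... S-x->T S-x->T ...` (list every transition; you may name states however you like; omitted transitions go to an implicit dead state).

start=S0 accept=S3 S0-p->S0 S0-q->S1 S1-p->S1 S1-q->S2 S2-p->S2 S2-q->S3 S3-p->S3 S3-q->S4 S4-p->S4 S4-q->S0

The only thing that matters is how many `q`s have appeared, reduced mod 5. Use one state per residue: S0 for 0, …, S4 for 4. Reading `q` moves to the next residue; anything else stays put. S3 is accepting.
5 states suffice.
        p   q  
>  S0   S0  S1 
   S1   S1  S2 
   S2   S2  S3 
 * S3   S3  S4 
   S4   S4  S0 
(> = start, * = accepting)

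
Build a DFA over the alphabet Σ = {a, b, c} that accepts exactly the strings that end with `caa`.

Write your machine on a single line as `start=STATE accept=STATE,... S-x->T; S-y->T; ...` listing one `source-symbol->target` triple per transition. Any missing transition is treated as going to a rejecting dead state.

Remember how much of `caa` the current input suffix matches. State S0 means no match yet; S1 means the last symbol is `c`; S2 means the last 2 symbols are `ca`; S3 means the last 3 symbols are `caa`. Only S3 accepts. On a mismatch, fall back to the longest proper suffix that is still a prefix of `caa`.
With 4 states:
        a   b   c  
>  S0   S0  S0  S1 
   S1   S2  S0  S1 
   S2   S3  S0  S1 
 * S3   S0  S0  S1 
(> = start, * = accepting)

start=S0; accept=S3; S0-a->S0; S0-b->S0; S0-c->S1; S1-a->S2; S1-b->S0; S1-c->S1; S2-a->S3; S2-b->S0; S2-c->S1; S3-a->S0; S3-b->S0; S3-c->S1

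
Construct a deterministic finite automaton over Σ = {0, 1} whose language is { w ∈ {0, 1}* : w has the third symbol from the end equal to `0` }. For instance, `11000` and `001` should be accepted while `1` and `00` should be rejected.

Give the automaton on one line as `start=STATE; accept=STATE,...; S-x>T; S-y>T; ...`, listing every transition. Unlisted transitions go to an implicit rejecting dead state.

Because acceptance depends on a position counted from the end, the machine has to buffer the most recent 3 symbols. Make each state the string of the last up-to-3 symbols read; on input `x` shift the window left and append `x`. Accept when the buffered window has length 3 and begins with `0`.
          0    1  
>  S0     S1   S2 
   S1     S3   S4 
   S2     S5   S6 
   S3     S7   S8 
   S4     S9  S10 
   S5    S11  S12 
   S6    S13  S14 
 * S7     S7   S8 
 * S8     S9  S10 
 * S9    S11  S12 
 * S10   S13  S14 
   S11    S7   S8 
   S12    S9  S10 
   S13   S11  S12 
   S14   S13  S14 
(> = start, * = accepting)

start=S0; accept=S7,S8,S9,S10; S0-0>S1; S0-1>S2; S1-0>S3; S1-1>S4; S2-0>S5; S2-1>S6; S3-0>S7; S3-1>S8; S4-0>S9; S4-1>S10; S5-0>S11; S5-1>S12; S6-0>S13; S6-1>S14; S7-0>S7; S7-1>S8; S8-0>S9; S8-1>S10; S9-0>S11; S9-1>S12; S10-0>S13; S10-1>S14; S11-0>S7; S11-1>S8; S12-0>S9; S12-1>S10; S13-0>S11; S13-1>S12; S14-0>S13; S14-1>S14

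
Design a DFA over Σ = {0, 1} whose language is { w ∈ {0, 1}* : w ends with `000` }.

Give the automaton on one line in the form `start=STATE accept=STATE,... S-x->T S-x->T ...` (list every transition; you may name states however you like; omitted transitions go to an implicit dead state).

Remember how much of `000` the current input suffix matches. State A means no match yet; B means the last symbol is `0`; C means the last 2 symbols are `00`; D means the last 3 symbols are `000`. Only D accepts. On a mismatch, fall back to the longest proper suffix that is still a prefix of `000`.
A 4-state machine:
       0  1 
>  A   B  A 
   B   C  A 
   C   D  A 
 * D   D  A 
(> = start, * = accepting)

start=A accept=D A-0->B A-1->A B-0->C B-1->A C-0->D C-1->A D-0->D D-1->A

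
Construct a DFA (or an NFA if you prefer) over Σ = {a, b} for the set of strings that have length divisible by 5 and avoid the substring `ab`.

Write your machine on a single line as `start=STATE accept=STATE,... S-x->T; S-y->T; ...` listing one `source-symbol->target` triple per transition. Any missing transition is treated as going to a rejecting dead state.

start=q0; accept=q0,q10; q0-a->q1; q0-b->q2; q1-a->q3; q1-b->q4; q2-a->q3; q2-b->q5; q3-a->q6; q3-b->q4; q4-a->q4; q4-b->q4; q5-a->q6; q5-b->q7; q6-a->q8; q6-b->q4; q7-a->q8; q7-b->q9; q8-a->q10; q8-b->q4; q9-a->q10; q9-b->q0; q10-a->q1; q10-b->q4

Handle the two conditions separately and then intersect. One (5 states) tracks the input length modulo 5; the other (3 states) tracks partial matches of the forbidden pattern `ab`. Each combined state is a pair, one component from each; accept when both components accept. Equivalent product states are then merged.
An 11-state machine:
          a    b  
>* q0     q1   q2 
   q1     q3   q4 
   q2     q3   q5 
   q3     q6   q4 
   q4     q4   q4 
   q5     q6   q7 
   q6     q8   q4 
   q7     q8   q9 
   q8    q10   q4 
   q9    q10   q0 
 * q10    q1   q4 
(> = start, * = accepting)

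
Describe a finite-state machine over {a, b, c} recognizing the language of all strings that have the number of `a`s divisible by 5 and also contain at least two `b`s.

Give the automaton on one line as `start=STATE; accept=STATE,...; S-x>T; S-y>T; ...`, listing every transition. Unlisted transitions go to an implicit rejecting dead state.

Handle the two conditions separately and then intersect. One (5 states) tracks the count of `a`s modulo 5; the other (4 states) tracks the count of `b`s, saturating at 3. Each combined state is a pair, one component from each; accept when both components accept.
A 20-state machine:
          a    b    c  
>  q0     q1   q2   q0 
   q1     q3   q4   q1 
   q2     q4   q5   q2 
   q3     q6   q7   q3 
   q4     q7   q8   q4 
 * q5     q8   q9   q5 
   q6    q10  q11   q6 
   q7    q11  q12   q7 
   q8    q12  q13   q8 
 * q9    q13   q9   q9 
   q10    q0  q14  q10 
   q11   q14  q15  q11 
   q12   q15  q16  q12 
   q13   q16  q13  q13 
   q14    q2  q17  q14 
   q15   q17  q18  q15 
   q16   q18  q16  q16 
   q17    q5  q19  q17 
   q18   q19  q18  q18 
   q19    q9  q19  q19 
(> = start, * = accepting)

start=q0; accept=q5,q9; q0-a>q1; q0-b>q2; q0-c>q0; q1-a>q3; q1-b>q4; q1-c>q1; q2-a>q4; q2-b>q5; q2-c>q2; q3-a>q6; q3-b>q7; q3-c>q3; q4-a>q7; q4-b>q8; q4-c>q4; q5-a>q8; q5-b>q9; q5-c>q5; q6-a>q10; q6-b>q11; q6-c>q6; q7-a>q11; q7-b>q12; q7-c>q7; q8-a>q12; q8-b>q13; q8-c>q8; q9-a>q13; q9-b>q9; q9-c>q9; q10-a>q0; q10-b>q14; q10-c>q10; q11-a>q14; q11-b>q15; q11-c>q11; q12-a>q15; q12-b>q16; q12-c>q12; q13-a>q16; q13-b>q13; q13-c>q13; q14-a>q2; q14-b>q17; q14-c>q14; q15-a>q17; q15-b>q18; q15-c>q15; q16-a>q18; q16-b>q16; q16-c>q16; q17-a>q5; q17-b>q19; q17-c>q17; q18-a>q19; q18-b>q18; q18-c>q18; q19-a>q9; q19-b>q19; q19-c>q19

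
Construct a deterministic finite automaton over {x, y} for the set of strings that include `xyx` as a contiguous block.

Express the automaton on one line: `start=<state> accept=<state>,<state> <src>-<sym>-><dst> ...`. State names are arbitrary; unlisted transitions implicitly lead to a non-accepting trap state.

Track how much of `xyx` has been matched so far: state A is no progress, D is the absorbing accept state reached once `xyx` has occurred. Intermediate states record partial matches; on a mismatch, fall back to the longest reusable overlap.
With 4 states:
       x  y 
>  A   B  A 
   B   B  C 
   C   D  A 
 * D   D  D 
(> = start, * = accepting)

start=A accept=D A-x->B A-y->A B-x->B B-y->C C-x->D C-y->A D-x->D D-y->D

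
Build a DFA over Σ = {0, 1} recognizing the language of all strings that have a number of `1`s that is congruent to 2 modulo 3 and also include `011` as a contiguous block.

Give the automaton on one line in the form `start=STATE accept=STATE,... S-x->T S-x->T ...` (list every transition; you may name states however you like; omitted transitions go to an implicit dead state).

start=A accept=G A-0->B A-1->C B-0->B B-1->D C-0->E C-1->F D-0->E D-1->G E-0->E E-1->H F-0->I F-1->A G-0->G G-1->J H-0->I H-1->J I-0->I I-1->K J-0->J J-1->L K-0->B K-1->L L-0->L L-1->G

Run two small machines in parallel and take their product. The first has 3 states tracking the count of `1`s modulo 3; the second has 4 states tracking whether and how much of `011` has been seen. A product state is a pair (one from each), accepting exactly when both do.
With 12 states:
       0  1 
>  A   B  C 
   B   B  D 
   C   E  F 
   D   E  G 
   E   E  H 
   F   I  A 
 * G   G  J 
   H   I  J 
   I   I  K 
   J   J  L 
   K   B  L 
   L   L  G 
(> = start, * = accepting)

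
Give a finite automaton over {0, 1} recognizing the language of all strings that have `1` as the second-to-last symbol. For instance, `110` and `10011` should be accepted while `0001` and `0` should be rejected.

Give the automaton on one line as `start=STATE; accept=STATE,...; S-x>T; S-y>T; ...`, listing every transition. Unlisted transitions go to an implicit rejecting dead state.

start=A; accept=F,G; A-0>B; A-1>C; B-0>D; B-1>E; C-0>F; C-1>G; D-0>D; D-1>E; E-0>F; E-1>G; F-0>D; F-1>E; G-0>F; G-1>G

A DFA must remember the last 2 symbols (since which symbol is second-to-last isn't known until the input ends). Use one state per possible window of the last ≤2 symbols; accept from those whose window starts with `1`.
With 7 states:
       0  1 
>  A   B  C 
   B   D  E 
   C   F  G 
   D   D  E 
   E   F  G 
 * F   D  E 
 * G   F  G 
(> = start, * = accepting)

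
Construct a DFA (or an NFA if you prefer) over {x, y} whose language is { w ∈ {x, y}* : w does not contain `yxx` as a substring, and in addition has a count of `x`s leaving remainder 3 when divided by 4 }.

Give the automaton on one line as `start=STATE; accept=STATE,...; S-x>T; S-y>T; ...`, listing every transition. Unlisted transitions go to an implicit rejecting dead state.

start=S0; accept=S6,S10,S11; S0-x>S1; S0-y>S2; S1-x>S3; S1-y>S4; S2-x>S5; S2-y>S2; S3-x>S6; S3-y>S7; S4-x>S8; S4-y>S4; S5-x>S9; S5-y>S4; S6-x>S0; S6-y>S10; S7-x>S11; S7-y>S7; S8-x>S12; S8-y>S7; S9-x>S12; S9-y>S9; S10-x>S13; S10-y>S10; S11-x>S14; S11-y>S10; S12-x>S14; S12-y>S12; S13-x>S15; S13-y>S2; S14-x>S15; S14-y>S14; S15-x>S9; S15-y>S15

Build one automaton per condition and run them in lockstep. The first has 4 states tracking partial matches of the forbidden pattern `yxx`; the second has 4 states tracking the count of `x`s modulo 4. A product state is a pair (one from each), accepting exactly when both do.
With 16 states:
          x    y  
>  S0     S1   S2 
   S1     S3   S4 
   S2     S5   S2 
   S3     S6   S7 
   S4     S8   S4 
   S5     S9   S4 
 * S6     S0  S10 
   S7    S11   S7 
   S8    S12   S7 
   S9    S12   S9 
 * S10   S13  S10 
 * S11   S14  S10 
   S12   S14  S12 
   S13   S15   S2 
   S14   S15  S14 
   S15    S9  S15 
(> = start, * = accepting)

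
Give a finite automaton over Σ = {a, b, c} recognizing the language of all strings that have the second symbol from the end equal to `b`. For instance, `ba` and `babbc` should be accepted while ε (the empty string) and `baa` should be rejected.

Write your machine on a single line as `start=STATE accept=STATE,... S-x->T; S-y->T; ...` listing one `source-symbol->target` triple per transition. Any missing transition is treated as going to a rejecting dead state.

A DFA must remember the last 2 symbols (since which symbol is second-to-last isn't known until the input ends). Use one state per possible window of the last ≤2 symbols; accept from those whose window starts with `b`.
13 states suffice.
          a    b    c  
>  q0     q1   q2   q3 
   q1     q4   q5   q6 
   q2     q7   q8   q9 
   q3    q10  q11  q12 
   q4     q4   q5   q6 
   q5     q7   q8   q9 
   q6    q10  q11  q12 
 * q7     q4   q5   q6 
 * q8     q7   q8   q9 
 * q9    q10  q11  q12 
   q10    q4   q5   q6 
   q11    q7   q8   q9 
   q12   q10  q11  q12 
(> = start, * = accepting)

start=q0; accept=q7,q8,q9; q0-a->q1; q0-b->q2; q0-c->q3; q1-a->q4; q1-b->q5; q1-c->q6; q2-a->q7; q2-b->q8; q2-c->q9; q3-a->q10; q3-b->q11; q3-c->q12; q4-a->q4; q4-b->q5; q4-c->q6; q5-a->q7; q5-b->q8; q5-c->q9; q6-a->q10; q6-b->q11; q6-c->q12; q7-a->q4; q7-b->q5; q7-c->q6; q8-a->q7; q8-b->q8; q8-c->q9; q9-a->q10; q9-b->q11; q9-c->q12; q10-a->q4; q10-b->q5; q10-c->q6; q11-a->q7; q11-b->q8; q11-c->q9; q12-a->q10; q12-b->q11; q12-c->q12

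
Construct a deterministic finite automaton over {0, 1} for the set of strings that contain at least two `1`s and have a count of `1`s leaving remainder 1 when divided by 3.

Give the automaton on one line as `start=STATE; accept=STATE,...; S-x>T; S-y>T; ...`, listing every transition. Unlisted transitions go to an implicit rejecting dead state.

start=q0; accept=q4; q0-0>q0; q0-1>q1; q1-0>q1; q1-1>q2; q2-0>q2; q2-1>q3; q3-0>q3; q3-1>q4; q4-0>q4; q4-1>q5; q5-0>q5; q5-1>q3

Run two small machines in parallel and take their product. The first has 4 states tracking the count of `1`s, saturating at 3; the second has 3 states tracking the count of `1`s modulo 3. A product state is a pair (one from each), accepting exactly when both do.
A 6-state machine:
        0   1  
>  q0   q0  q1 
   q1   q1  q2 
   q2   q2  q3 
   q3   q3  q4 
 * q4   q4  q5 
   q5   q5  q3 
(> = start, * = accepting)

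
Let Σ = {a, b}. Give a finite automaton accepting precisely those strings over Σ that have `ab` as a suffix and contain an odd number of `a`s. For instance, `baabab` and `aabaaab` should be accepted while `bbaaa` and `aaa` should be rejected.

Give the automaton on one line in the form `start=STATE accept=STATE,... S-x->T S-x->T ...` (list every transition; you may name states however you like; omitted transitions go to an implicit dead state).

start=q0 accept=q2 q0-a->q1 q0-b->q0 q1-a->q0 q1-b->q2 q2-a->q0 q2-b->q3 q3-a->q0 q3-b->q3

Build one automaton per condition and run them in lockstep. One (3 states) tracks how much of the suffix `ab` has currently been matched; the other (2 states) tracks the count of `a`s modulo 2. Each combined state is a pair, one component from each; accept when both components accept. After merging equivalent states the machine shrinks.
4 states suffice.
        a   b  
>  q0   q1  q0 
   q1   q0  q2 
 * q2   q0  q3 
   q3   q0  q3 
(> = start, * = accepting)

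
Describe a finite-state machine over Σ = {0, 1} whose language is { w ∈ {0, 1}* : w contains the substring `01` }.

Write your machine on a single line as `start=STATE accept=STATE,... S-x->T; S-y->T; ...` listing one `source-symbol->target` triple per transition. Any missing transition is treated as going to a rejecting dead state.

Track how much of `01` has been matched so far: state q0 is no progress, q2 is the absorbing accept state reached once `01` has occurred. Intermediate states record partial matches; on a mismatch, fall back to the longest reusable overlap.
3 states suffice.
        0   1  
>  q0   q1  q0 
   q1   q1  q2 
 * q2   q2  q2 
(> = start, * = accepting)

start=q0; accept=q2; q0-0->q1; q0-1->q0; q1-0->q1; q1-1->q2; q2-0->q2; q2-1->q2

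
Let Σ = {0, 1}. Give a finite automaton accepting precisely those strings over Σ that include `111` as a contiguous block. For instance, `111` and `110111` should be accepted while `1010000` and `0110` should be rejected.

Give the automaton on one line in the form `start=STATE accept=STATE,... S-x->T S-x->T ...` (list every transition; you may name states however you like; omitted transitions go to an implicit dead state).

start=A accept=D A-0->A A-1->B B-0->A B-1->C C-0->A C-1->D D-0->D D-1->D

Track how much of `111` has been matched so far: state A is no progress, D is the absorbing accept state reached once `111` has occurred. Intermediate states record partial matches; on a mismatch, fall back to the longest reusable overlap.
With 4 states:
       0  1 
>  A   A  B 
   B   A  C 
   C   A  D 
 * D   D  D 
(> = start, * = accepting)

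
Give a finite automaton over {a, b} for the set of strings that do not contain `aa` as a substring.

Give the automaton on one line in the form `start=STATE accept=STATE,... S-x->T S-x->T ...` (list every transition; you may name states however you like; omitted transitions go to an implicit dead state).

Track partial matches of the forbidden pattern `aa`. State q2 is a dead state reached once `aa` has occurred; every other state accepts. q0 means no part of `aa` is currently matched.
A 3-state machine:
        a   b  
>* q0   q1  q0 
 * q1   q2  q0 
   q2   q2  q2 
(> = start, * = accepting)

start=q0 accept=q0,q1 q0-a->q1 q0-b->q0 q1-a->q2 q1-b->q0 q2-a->q2 q2-b->q2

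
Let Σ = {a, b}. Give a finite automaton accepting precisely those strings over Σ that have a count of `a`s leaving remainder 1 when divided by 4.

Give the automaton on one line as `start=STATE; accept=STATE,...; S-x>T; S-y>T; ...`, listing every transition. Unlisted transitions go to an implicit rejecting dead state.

start=q0; accept=q1; q0-a>q1; q0-b>q0; q1-a>q2; q1-b>q1; q2-a>q3; q2-b>q2; q3-a>q0; q3-b>q3

Keep the running count of `a`s modulo 4: each `a` advances along the cycle q0 → q1 → q2 → q3 → q0 while other symbols loop. Accept at q1.
A 4-state machine:
        a   b  
>  q0   q1  q0 
 * q1   q2  q1 
   q2   q3  q2 
   q3   q0  q3 
(> = start, * = accepting)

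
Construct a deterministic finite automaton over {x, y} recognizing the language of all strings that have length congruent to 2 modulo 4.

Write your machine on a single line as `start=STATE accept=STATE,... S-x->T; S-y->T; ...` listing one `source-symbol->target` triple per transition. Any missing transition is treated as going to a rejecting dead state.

Only the length mod 4 matters, so use a 4-cycle: from any state, every input symbol moves to the next state, wrapping D back to A. Mark C accepting.
With 4 states:
       x  y 
>  A   B  B 
   B   C  C 
 * C   D  D 
   D   A  A 
(> = start, * = accepting)

start=A; accept=C; A-x->B; A-y->B; B-x->C; B-y->C; C-x->D; C-y->D; D-x->A; D-y->A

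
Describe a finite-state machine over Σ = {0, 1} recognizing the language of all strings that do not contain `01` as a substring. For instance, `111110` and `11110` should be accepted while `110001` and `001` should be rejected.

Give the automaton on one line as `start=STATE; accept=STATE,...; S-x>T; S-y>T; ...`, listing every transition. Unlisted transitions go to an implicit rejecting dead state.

start=s0; accept=s0,s1; s0-0>s1; s0-1>s0; s1-0>s1; s1-1>s2; s2-0>s2; s2-1>s2

This is the complement of 'contains `01`'. Use the same substring-matching states — s0 through s2 holding how much of `01` has just been matched — but flip the accepting set: everything except the trap s2 accepts.
With 3 states:
        0   1  
>* s0   s1  s0 
 * s1   s1  s2 
   s2   s2  s2 
(> = start, * = accepting)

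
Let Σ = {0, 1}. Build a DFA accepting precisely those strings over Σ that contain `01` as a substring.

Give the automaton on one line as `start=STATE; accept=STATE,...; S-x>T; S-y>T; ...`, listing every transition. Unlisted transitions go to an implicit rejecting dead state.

start=q0; accept=q2; q0-0>q1; q0-1>q0; q1-0>q1; q1-1>q2; q2-0>q2; q2-1>q2

States q0..q1 record the length of the longest prefix of `01` that matches the current input suffix. Reaching q2 means `01` has been seen, and we stay there forever. Accept from q2.
With 3 states:
        0   1  
>  q0   q1  q0 
   q1   q1  q2 
 * q2   q2  q2 
(> = start, * = accepting)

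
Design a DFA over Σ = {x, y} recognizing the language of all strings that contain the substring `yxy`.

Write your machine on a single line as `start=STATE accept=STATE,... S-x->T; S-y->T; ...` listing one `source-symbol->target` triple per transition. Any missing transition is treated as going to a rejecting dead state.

start=q0; accept=q3; q0-x->q0; q0-y->q1; q1-x->q2; q1-y->q1; q2-x->q0; q2-y->q3; q3-x->q3; q3-y->q3

States q0..q2 record the length of the longest prefix of `yxy` that matches the current input suffix. Reaching q3 means `yxy` has been seen, and we stay there forever. Accept from q3.
With 4 states:
        x   y  
>  q0   q0  q1 
   q1   q2  q1 
   q2   q0  q3 
 * q3   q3  q3 
(> = start, * = accepting)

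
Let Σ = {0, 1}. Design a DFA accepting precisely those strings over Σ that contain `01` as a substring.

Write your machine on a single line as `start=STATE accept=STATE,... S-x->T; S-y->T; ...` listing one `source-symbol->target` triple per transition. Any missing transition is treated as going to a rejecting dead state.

start=s0; accept=s2; s0-0->s1; s0-1->s0; s1-0->s1; s1-1->s2; s2-0->s2; s2-1->s2

Track how much of `01` has been matched so far: state s0 is no progress, s2 is the absorbing accept state reached once `01` has occurred. Intermediate states record partial matches; on a mismatch, fall back to the longest reusable overlap.
A 3-state machine:
        0   1  
>  s0   s1  s0 
   s1   s1  s2 
 * s2   s2  s2 
(> = start, * = accepting)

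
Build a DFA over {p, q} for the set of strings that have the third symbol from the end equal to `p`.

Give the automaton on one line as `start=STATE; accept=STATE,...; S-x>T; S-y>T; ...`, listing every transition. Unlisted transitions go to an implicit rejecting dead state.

Because acceptance depends on a position counted from the end, the machine has to buffer the most recent 3 symbols. Make each state the string of the last up-to-3 symbols read; on input `x` shift the window left and append `x`. Accept when the buffered window has length 3 and begins with `p`.
15 states suffice.
          p    q  
>  S0     S1   S2 
   S1     S3   S4 
   S2     S5   S6 
   S3     S7   S8 
   S4     S9  S10 
   S5    S11  S12 
   S6    S13  S14 
 * S7     S7   S8 
 * S8     S9  S10 
 * S9    S11  S12 
 * S10   S13  S14 
   S11    S7   S8 
   S12    S9  S10 
   S13   S11  S12 
   S14   S13  S14 
(> = start, * = accepting)

start=S0; accept=S7,S8,S9,S10; S0-p>S1; S0-q>S2; S1-p>S3; S1-q>S4; S2-p>S5; S2-q>S6; S3-p>S7; S3-q>S8; S4-p>S9; S4-q>S10; S5-p>S11; S5-q>S12; S6-p>S13; S6-q>S14; S7-p>S7; S7-q>S8; S8-p>S9; S8-q>S10; S9-p>S11; S9-q>S12; S10-p>S13; S10-q>S14; S11-p>S7; S11-q>S8; S12-p>S9; S12-q>S10; S13-p>S11; S13-q>S12; S14-p>S13; S14-q>S14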